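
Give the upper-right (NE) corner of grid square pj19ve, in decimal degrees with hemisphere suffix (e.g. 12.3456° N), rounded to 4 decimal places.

9.2083° N, 123.8333° E

Field P=15, J=9: +15·20° lon, +9·10° lat → SW at lon 120°, lat 0°.
Square 1, 9: +1·2° lon, +9·1° lat → SW at lon 122°, lat 9°.
Subsquare v=21, e=4: +21·0.0833333° lon, +4·0.0416667° lat → SW at lon 123.75°, lat 9.16667°.
Cell spans 0.0833333° lon × 0.0416667° lat. NE corner is SW corner plus one full cell.
latitude 9.2083° N, longitude 123.8333° E.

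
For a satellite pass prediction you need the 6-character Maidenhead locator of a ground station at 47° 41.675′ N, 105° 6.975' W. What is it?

DN77kq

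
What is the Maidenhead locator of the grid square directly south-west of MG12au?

Longitude subsquare a = 0; −1 → -1, wraps to 23 = x, carry into square.
Longitude square 1; −1 → 0.
Latitude subsquare u = 20; −1 → 19 = t.

MG02xt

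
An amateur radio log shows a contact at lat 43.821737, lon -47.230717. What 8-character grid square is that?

Shift to the Maidenhead origin (180°W, 90°S): lon 132.76928, lat 133.82174.
Field: lon ⌊132.76928/20⌋ = 6 → G; lat ⌊133.82174/10⌋ = 13 → N.
Square: lon ⌊12.76928/2⌋ = 6; lat ⌊3.82174/1⌋ = 3.
Subsquare: lon ⌊0.76928/0.0833333⌋ = 9 → j; lat ⌊0.82174/0.0416667⌋ = 19 → t.
Extended square: lon ⌊0.01928/0.00833333⌋ = 2; lat ⌊0.03007/0.00416667⌋ = 7.

GN63jt27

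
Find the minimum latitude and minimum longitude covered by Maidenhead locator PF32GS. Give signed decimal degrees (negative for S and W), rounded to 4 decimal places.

-37.2500, 126.5000

Field P=15, F=5: +15·20° lon, +5·10° lat → SW at lon 120°, lat -40°.
Square 3, 2: +3·2° lon, +2·1° lat → SW at lon 126°, lat -38°.
Subsquare g=6, s=18: +6·0.0833333° lon, +18·0.0416667° lat → SW at lon 126.5°, lat -37.25°.
latitude -37.2500, longitude 126.5000.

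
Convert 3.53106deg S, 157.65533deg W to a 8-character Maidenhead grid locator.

Shift to the Maidenhead origin (180°W, 90°S): lon 22.34467, lat 86.46894.
Field: 22.34467/20 → 1 → B, 86.46894/10 → 8 → I; chars BI.
Square: 2.34467/2 → 1, 6.46894/1 → 6; chars 16.
Subsquare: 0.34467/0.0833333 → 4 → e, 0.46894/0.0416667 → 11 → l; chars el.
Extended square: 0.01134/0.00833333 → 1, 0.01061/0.00416667 → 2; chars 12.

BI16el12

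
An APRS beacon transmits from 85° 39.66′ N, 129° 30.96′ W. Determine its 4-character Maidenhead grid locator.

CR55

Offset from 180°W / 90°S: lon 50.48°, lat 175.66°.
Field (20°×10°, letters A–R): lon ⌊50.48/20⌋ = 2 → C; lat ⌊175.66/10⌋ = 17 → R.
Square (2°×1°, digits 0–9): lon ⌊10.48/2⌋ = 5; lat ⌊5.66/1⌋ = 5.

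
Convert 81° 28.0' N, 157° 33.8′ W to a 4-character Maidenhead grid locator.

Add 180° to longitude and 90° to latitude: 22.44, 171.47.
Field (20°×10°, letters A–R): lon ⌊22.44/20⌋ = 1 → B; lat ⌊171.47/10⌋ = 17 → R.
Square (2°×1°, digits 0–9): lon ⌊2.44/2⌋ = 1; lat ⌊1.47/1⌋ = 1.

BR11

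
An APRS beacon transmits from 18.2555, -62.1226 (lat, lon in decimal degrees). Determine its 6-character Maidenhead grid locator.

FK88wg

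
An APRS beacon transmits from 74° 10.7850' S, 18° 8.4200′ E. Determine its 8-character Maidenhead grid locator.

JB95bt66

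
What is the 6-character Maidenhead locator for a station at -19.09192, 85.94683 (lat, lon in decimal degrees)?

NH20xv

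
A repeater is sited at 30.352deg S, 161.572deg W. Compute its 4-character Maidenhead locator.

AF99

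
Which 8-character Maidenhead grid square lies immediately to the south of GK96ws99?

Latitude extended square 9; −1 → 8.
The longitude characters are unchanged.

GK96ws98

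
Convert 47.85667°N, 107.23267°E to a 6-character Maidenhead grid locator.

Offset from 180°W / 90°S: lon 287.2327°, lat 137.8567°.
Field: 287.2327/20 → 14 → O, 137.8567/10 → 13 → N; chars ON.
Square: 7.2327/2 → 3, 7.8567/1 → 7; chars 37.
Subsquare: 1.2327/0.0833333 → 14 → o, 0.8567/0.0416667 → 20 → u; chars ou.

ON37ou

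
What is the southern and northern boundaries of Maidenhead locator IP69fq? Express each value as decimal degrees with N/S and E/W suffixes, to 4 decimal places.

Field I=8, P=15: +8·20° lon, +15·10° lat → SW at lon -20°, lat 60°.
Square 6, 9: +6·2° lon, +9·1° lat → SW at lon -8°, lat 69°.
Subsquare f=5, q=16: +5·0.0833333° lon, +16·0.0416667° lat → SW at lon -7.58333°, lat 69.6667°.
Cell spans 0.0833333° lon × 0.0416667° lat.
south 69.6667° N, north 69.7083° N.

69.6667° N, 69.7083° N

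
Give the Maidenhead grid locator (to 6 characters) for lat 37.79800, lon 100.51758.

OM07gt

Add 180° to longitude and 90° to latitude: 280.5176, 127.7980.
Field: 280.5176/20 → 14 → O, 127.7980/10 → 12 → M; chars OM.
Square: 0.5176/2 → 0, 7.7980/1 → 7; chars 07.
Subsquare: 0.5176/0.0833333 → 6 → g, 0.7980/0.0416667 → 19 → t; chars gt.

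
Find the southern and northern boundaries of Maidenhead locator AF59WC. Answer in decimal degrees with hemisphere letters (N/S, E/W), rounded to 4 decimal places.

30.9167° S, 30.8750° S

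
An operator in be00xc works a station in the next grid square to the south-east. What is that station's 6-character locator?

Longitude subsquare x = 23; +1 → 24, wraps to 0 = a, carry into square.
Longitude square 0; +1 → 1.
Latitude subsquare c = 2; −1 → 1 = b.

BE10ab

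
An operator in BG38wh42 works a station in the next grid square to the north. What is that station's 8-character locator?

BG38wh43

Latitude extended square 2; +1 → 3.
The longitude characters are unchanged.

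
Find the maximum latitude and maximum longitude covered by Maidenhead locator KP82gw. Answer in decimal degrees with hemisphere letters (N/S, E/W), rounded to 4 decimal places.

62.9583° N, 36.5833° E

Field K=10, P=15: +10·20° lon, +15·10° lat → SW at lon 20°, lat 60°.
Square 8, 2: +8·2° lon, +2·1° lat → SW at lon 36°, lat 62°.
Subsquare g=6, w=22: +6·0.0833333° lon, +22·0.0416667° lat → SW at lon 36.5°, lat 62.9167°.
Cell spans 0.0833333° lon × 0.0416667° lat. NE corner is SW corner plus one full cell.
latitude 62.9583° N, longitude 36.5833° E.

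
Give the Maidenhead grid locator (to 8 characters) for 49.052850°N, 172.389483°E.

RN69eb62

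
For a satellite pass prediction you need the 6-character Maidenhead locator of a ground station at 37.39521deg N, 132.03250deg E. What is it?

PM67aj

Add 180° to longitude and 90° to latitude: 312.0325, 127.3952.
Field: 312.0325/20 → 15 → P, 127.3952/10 → 12 → M; chars PM.
Square: 12.0325/2 → 6, 7.3952/1 → 7; chars 67.
Subsquare: 0.0325/0.0833333 → 0 → a, 0.3952/0.0416667 → 9 → j; chars aj.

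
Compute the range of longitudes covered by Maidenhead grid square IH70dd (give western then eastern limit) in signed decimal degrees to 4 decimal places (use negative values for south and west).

-5.7500, -5.6667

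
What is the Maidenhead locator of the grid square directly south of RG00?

RF09

Latitude square 0; −1 → -1, wraps to 9, carry into field.
Latitude field G = 6; −1 → 5 = F.
The longitude characters are unchanged.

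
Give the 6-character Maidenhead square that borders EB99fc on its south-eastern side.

EB99gb

Longitude subsquare f = 5; +1 → 6 = g.
Latitude subsquare c = 2; −1 → 1 = b.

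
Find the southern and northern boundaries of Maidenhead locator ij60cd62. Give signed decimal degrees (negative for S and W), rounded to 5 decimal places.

Field I=8, J=9: +8·20° lon, +9·10° lat → SW at lon -20°, lat 0°.
Square 6, 0: +6·2° lon, +0·1° lat → SW at lon -8°, lat 0°.
Subsquare c=2, d=3: +2·0.0833333° lon, +3·0.0416667° lat → SW at lon -7.83333°, lat 0.125°.
Extended square 6, 2: +6·0.00833333° lon, +2·0.00416667° lat → SW at lon -7.78333°, lat 0.133333°.
Cell spans 0.00833333° lon × 0.00416667° lat.
south 0.13333, north 0.13750.

0.13333, 0.13750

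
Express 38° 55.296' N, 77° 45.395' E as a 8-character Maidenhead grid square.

MM88vw01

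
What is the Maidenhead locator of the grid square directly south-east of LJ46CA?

LJ45dx

Longitude subsquare c = 2; +1 → 3 = d.
Latitude subsquare a = 0; −1 → -1, wraps to 23 = x, carry into square.
Latitude square 6; −1 → 5.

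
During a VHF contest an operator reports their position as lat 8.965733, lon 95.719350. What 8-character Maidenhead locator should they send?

NJ78ux61

Shift to the Maidenhead origin (180°W, 90°S): lon 275.71935, lat 98.96573.
Field: lon ⌊275.71935/20⌋ = 13 → N; lat ⌊98.96573/10⌋ = 9 → J.
Square: lon ⌊15.71935/2⌋ = 7; lat ⌊8.96573/1⌋ = 8.
Subsquare: lon ⌊1.71935/0.0833333⌋ = 20 → u; lat ⌊0.96573/0.0416667⌋ = 23 → x.
Extended square: lon ⌊0.05268/0.00833333⌋ = 6; lat ⌊0.00740/0.00416667⌋ = 1.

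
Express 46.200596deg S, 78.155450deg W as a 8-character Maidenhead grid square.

FE03wt11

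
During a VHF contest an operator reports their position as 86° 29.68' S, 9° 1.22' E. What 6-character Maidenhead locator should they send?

JA43mm

Shift to the Maidenhead origin (180°W, 90°S): lon 189.0203, lat 3.5053.
Field (20°×10°, letters A–R): 189.0203/20 → 9 → J, 3.5053/10 → 0 → A; chars JA.
Square (2°×1°, digits 0–9): 9.0203/2 → 4, 3.5053/1 → 3; chars 43.
Subsquare (5′×2.5′, letters a–x): 1.0203/0.0833333 → 12 → m, 0.5053/0.0416667 → 12 → m; chars mm.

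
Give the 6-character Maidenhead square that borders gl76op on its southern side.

GL76oo

Latitude subsquare p = 15; −1 → 14 = o.
The longitude characters are unchanged.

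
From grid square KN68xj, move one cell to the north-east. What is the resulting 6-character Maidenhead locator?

KN78ak

Longitude subsquare x = 23; +1 → 24, wraps to 0 = a, carry into square.
Longitude square 6; +1 → 7.
Latitude subsquare j = 9; +1 → 10 = k.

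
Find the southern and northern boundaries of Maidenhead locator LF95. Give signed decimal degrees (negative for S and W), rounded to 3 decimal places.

-35.000, -34.000

Field L=11, F=5: +11·20° lon, +5·10° lat → SW at lon 40°, lat -40°.
Square 9, 5: +9·2° lon, +5·1° lat → SW at lon 58°, lat -35°.
Cell spans 2° lon × 1° lat.
south -35.000, north -34.000.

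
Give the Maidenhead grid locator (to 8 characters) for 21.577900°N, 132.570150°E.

PL61gn88

Offset from 180°W / 90°S: lon 312.57015°, lat 111.57790°.
Field (20°×10°, letters A–R): lon ⌊312.57015/20⌋ = 15 → P; lat ⌊111.57790/10⌋ = 11 → L.
Square (2°×1°, digits 0–9): lon ⌊12.57015/2⌋ = 6; lat ⌊1.57790/1⌋ = 1.
Subsquare (5′×2.5′, letters a–x): lon ⌊0.57015/0.0833333⌋ = 6 → g; lat ⌊0.57790/0.0416667⌋ = 13 → n.
Extended square (30″×15″, digits 0–9): lon ⌊0.07015/0.00833333⌋ = 8; lat ⌊0.03623/0.00416667⌋ = 8.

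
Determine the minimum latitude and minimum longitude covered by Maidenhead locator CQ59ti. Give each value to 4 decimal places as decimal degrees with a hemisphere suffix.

Field C=2, Q=16: +2·20° lon, +16·10° lat → SW at lon -140°, lat 70°.
Square 5, 9: +5·2° lon, +9·1° lat → SW at lon -130°, lat 79°.
Subsquare t=19, i=8: +19·0.0833333° lon, +8·0.0416667° lat → SW at lon -128.417°, lat 79.3333°.
latitude 79.3333° N, longitude 128.4167° W.

79.3333° N, 128.4167° W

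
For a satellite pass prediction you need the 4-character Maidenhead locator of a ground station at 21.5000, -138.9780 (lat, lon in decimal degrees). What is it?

Shift to the Maidenhead origin (180°W, 90°S): lon 41.02, lat 111.50.
Field: lon ⌊41.02/20⌋ = 2 → C; lat ⌊111.50/10⌋ = 11 → L.
Square: lon ⌊1.02/2⌋ = 0; lat ⌊1.50/1⌋ = 1.

CL01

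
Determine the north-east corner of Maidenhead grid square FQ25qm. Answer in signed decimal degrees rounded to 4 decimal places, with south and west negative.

75.5417, -74.5833

Field F=5, Q=16: +5·20° lon, +16·10° lat → SW at lon -80°, lat 70°.
Square 2, 5: +2·2° lon, +5·1° lat → SW at lon -76°, lat 75°.
Subsquare q=16, m=12: +16·0.0833333° lon, +12·0.0416667° lat → SW at lon -74.6667°, lat 75.5°.
Cell spans 0.0833333° lon × 0.0416667° lat. NE corner is SW corner plus one full cell.
latitude 75.5417, longitude -74.5833.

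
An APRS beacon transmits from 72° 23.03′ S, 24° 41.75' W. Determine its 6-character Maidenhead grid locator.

HB77po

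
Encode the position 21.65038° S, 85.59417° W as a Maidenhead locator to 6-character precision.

EG78ei

Offset from 180°W / 90°S: lon 94.4058°, lat 68.3496°.
Field (20°×10°, letters A–R): 94.4058/20 → 4 → E, 68.3496/10 → 6 → G; chars EG.
Square (2°×1°, digits 0–9): 14.4058/2 → 7, 8.3496/1 → 8; chars 78.
Subsquare (5′×2.5′, letters a–x): 0.4058/0.0833333 → 4 → e, 0.3496/0.0416667 → 8 → i; chars ei.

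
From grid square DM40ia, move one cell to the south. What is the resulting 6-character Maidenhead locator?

DL49ix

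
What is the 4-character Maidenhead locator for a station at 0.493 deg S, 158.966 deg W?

BI09

Offset from 180°W / 90°S: lon 21.03°, lat 89.51°.
Field: 21.03/20 → 1 → B, 89.51/10 → 8 → I; chars BI.
Square: 1.03/2 → 0, 9.51/1 → 9; chars 09.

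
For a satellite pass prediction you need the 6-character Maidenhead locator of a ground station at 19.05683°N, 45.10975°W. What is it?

Shift to the Maidenhead origin (180°W, 90°S): lon 134.8903, lat 109.0568.
Field (20°×10°, letters A–R): lon ⌊134.8903/20⌋ = 6 → G; lat ⌊109.0568/10⌋ = 10 → K.
Square (2°×1°, digits 0–9): lon ⌊14.8903/2⌋ = 7; lat ⌊9.0568/1⌋ = 9.
Subsquare (5′×2.5′, letters a–x): lon ⌊0.8903/0.0833333⌋ = 10 → k; lat ⌊0.0568/0.0416667⌋ = 1 → b.

GK79kb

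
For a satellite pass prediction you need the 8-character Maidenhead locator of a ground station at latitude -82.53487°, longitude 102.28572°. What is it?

OA17dl41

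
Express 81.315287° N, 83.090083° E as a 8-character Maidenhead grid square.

NR11nh05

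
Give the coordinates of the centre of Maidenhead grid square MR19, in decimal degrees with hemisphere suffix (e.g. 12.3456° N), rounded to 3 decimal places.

89.500° N, 63.000° E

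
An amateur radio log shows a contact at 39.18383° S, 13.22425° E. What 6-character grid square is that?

JF60ot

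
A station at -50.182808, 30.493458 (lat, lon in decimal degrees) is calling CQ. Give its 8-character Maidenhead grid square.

KD59ft96

Offset from 180°W / 90°S: lon 210.49346°, lat 39.81719°.
Field: 210.49346/20 → 10 → K, 39.81719/10 → 3 → D; chars KD.
Square: 10.49346/2 → 5, 9.81719/1 → 9; chars 59.
Subsquare: 0.49346/0.0833333 → 5 → f, 0.81719/0.0416667 → 19 → t; chars ft.
Extended square: 0.07679/0.00833333 → 9, 0.02553/0.00416667 → 6; chars 96.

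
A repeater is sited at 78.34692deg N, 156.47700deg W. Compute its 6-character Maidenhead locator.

BQ18si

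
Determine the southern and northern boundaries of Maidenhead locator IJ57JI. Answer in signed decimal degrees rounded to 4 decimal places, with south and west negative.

Field I=8, J=9: +8·20° lon, +9·10° lat → SW at lon -20°, lat 0°.
Square 5, 7: +5·2° lon, +7·1° lat → SW at lon -10°, lat 7°.
Subsquare j=9, i=8: +9·0.0833333° lon, +8·0.0416667° lat → SW at lon -9.25°, lat 7.33333°.
Cell spans 0.0833333° lon × 0.0416667° lat.
south 7.3333, north 7.3750.

7.3333, 7.3750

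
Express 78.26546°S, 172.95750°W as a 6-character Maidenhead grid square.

AB31mr

Add 180° to longitude and 90° to latitude: 7.0425, 11.7345.
Field (20°×10°, letters A–R): 7.0425/20 → 0 → A, 11.7345/10 → 1 → B; chars AB.
Square (2°×1°, digits 0–9): 7.0425/2 → 3, 1.7345/1 → 1; chars 31.
Subsquare (5′×2.5′, letters a–x): 1.0425/0.0833333 → 12 → m, 0.7345/0.0416667 → 17 → r; chars mr.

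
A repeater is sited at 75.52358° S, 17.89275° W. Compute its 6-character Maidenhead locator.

Offset from 180°W / 90°S: lon 162.1072°, lat 14.4764°.
Field (20°×10°, letters A–R): lon ⌊162.1072/20⌋ = 8 → I; lat ⌊14.4764/10⌋ = 1 → B.
Square (2°×1°, digits 0–9): lon ⌊2.1072/2⌋ = 1; lat ⌊4.4764/1⌋ = 4.
Subsquare (5′×2.5′, letters a–x): lon ⌊0.1072/0.0833333⌋ = 1 → b; lat ⌊0.4764/0.0416667⌋ = 11 → l.

IB14bl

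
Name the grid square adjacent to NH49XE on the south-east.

NH59ad

Longitude subsquare x = 23; +1 → 24, wraps to 0 = a, carry into square.
Longitude square 4; +1 → 5.
Latitude subsquare e = 4; −1 → 3 = d.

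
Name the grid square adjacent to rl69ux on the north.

RM60ua

Latitude subsquare x = 23; +1 → 24, wraps to 0 = a, carry into square.
Latitude square 9; +1 → 10, wraps to 0, carry into field.
Latitude field L = 11; +1 → 12 = M.
The longitude characters are unchanged.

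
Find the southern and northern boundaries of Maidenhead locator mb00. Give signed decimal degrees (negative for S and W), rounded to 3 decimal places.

-80.000, -79.000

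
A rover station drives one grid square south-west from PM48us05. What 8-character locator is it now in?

PM48ts94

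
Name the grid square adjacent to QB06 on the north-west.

PB97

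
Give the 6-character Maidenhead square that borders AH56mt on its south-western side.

AH56ls

Longitude subsquare m = 12; −1 → 11 = l.
Latitude subsquare t = 19; −1 → 18 = s.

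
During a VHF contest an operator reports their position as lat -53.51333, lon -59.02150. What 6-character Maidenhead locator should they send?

GD06ll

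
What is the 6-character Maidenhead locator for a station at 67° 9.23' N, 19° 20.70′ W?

IP07hd

Shift to the Maidenhead origin (180°W, 90°S): lon 160.6550, lat 157.1538.
Field: lon ⌊160.6550/20⌋ = 8 → I; lat ⌊157.1538/10⌋ = 15 → P.
Square: lon ⌊0.6550/2⌋ = 0; lat ⌊7.1538/1⌋ = 7.
Subsquare: lon ⌊0.6550/0.0833333⌋ = 7 → h; lat ⌊0.1538/0.0416667⌋ = 3 → d.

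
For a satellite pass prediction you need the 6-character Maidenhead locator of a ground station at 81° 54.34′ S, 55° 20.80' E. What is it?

LA78qc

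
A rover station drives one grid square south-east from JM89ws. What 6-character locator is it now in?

Longitude subsquare w = 22; +1 → 23 = x.
Latitude subsquare s = 18; −1 → 17 = r.

JM89xr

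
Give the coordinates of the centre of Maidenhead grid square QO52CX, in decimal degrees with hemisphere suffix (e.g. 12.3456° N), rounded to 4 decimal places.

52.9792° N, 150.2083° E

Field Q=16, O=14: +16·20° lon, +14·10° lat → SW at lon 140°, lat 50°.
Square 5, 2: +5·2° lon, +2·1° lat → SW at lon 150°, lat 52°.
Subsquare c=2, x=23: +2·0.0833333° lon, +23·0.0416667° lat → SW at lon 150.167°, lat 52.9583°.
Cell spans 0.0833333° lon × 0.0416667° lat. Centre is SW corner plus half of each.
latitude 52.9792° N, longitude 150.2083° E.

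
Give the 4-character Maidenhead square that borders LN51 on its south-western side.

LN40

Longitude square 5; −1 → 4.
Latitude square 1; −1 → 0.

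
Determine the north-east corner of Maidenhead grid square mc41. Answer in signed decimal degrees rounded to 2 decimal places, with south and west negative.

-68.00, 70.00

Field M=12, C=2: +12·20° lon, +2·10° lat → SW at lon 60°, lat -70°.
Square 4, 1: +4·2° lon, +1·1° lat → SW at lon 68°, lat -69°.
Cell spans 2° lon × 1° lat. NE corner is SW corner plus one full cell.
latitude -68.00, longitude 70.00.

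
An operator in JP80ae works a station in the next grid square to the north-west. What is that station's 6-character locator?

Longitude subsquare a = 0; −1 → -1, wraps to 23 = x, carry into square.
Longitude square 8; −1 → 7.
Latitude subsquare e = 4; +1 → 5 = f.

JP70xf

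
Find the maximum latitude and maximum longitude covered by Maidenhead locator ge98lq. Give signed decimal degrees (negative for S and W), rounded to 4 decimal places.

-41.2917, -41.0000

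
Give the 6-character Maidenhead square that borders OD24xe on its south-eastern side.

OD34ad

Longitude subsquare x = 23; +1 → 24, wraps to 0 = a, carry into square.
Longitude square 2; +1 → 3.
Latitude subsquare e = 4; −1 → 3 = d.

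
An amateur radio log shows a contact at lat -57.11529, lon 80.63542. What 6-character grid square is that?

Shift to the Maidenhead origin (180°W, 90°S): lon 260.6354, lat 32.8847.
Field: 260.6354/20 → 13 → N, 32.8847/10 → 3 → D; chars ND.
Square: 0.6354/2 → 0, 2.8847/1 → 2; chars 02.
Subsquare: 0.6354/0.0833333 → 7 → h, 0.8847/0.0416667 → 21 → v; chars hv.

ND02hv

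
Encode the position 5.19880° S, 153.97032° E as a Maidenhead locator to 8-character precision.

QI64xt62

Offset from 180°W / 90°S: lon 333.97032°, lat 84.80120°.
Field: lon ⌊333.97032/20⌋ = 16 → Q; lat ⌊84.80120/10⌋ = 8 → I.
Square: lon ⌊13.97032/2⌋ = 6; lat ⌊4.80120/1⌋ = 4.
Subsquare: lon ⌊1.97032/0.0833333⌋ = 23 → x; lat ⌊0.80120/0.0416667⌋ = 19 → t.
Extended square: lon ⌊0.05365/0.00833333⌋ = 6; lat ⌊0.00953/0.00416667⌋ = 2.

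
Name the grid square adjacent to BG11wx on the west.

Longitude subsquare w = 22; −1 → 21 = v.
The latitude characters are unchanged.

BG11vx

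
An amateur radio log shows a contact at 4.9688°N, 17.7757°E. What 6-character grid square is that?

JJ84vx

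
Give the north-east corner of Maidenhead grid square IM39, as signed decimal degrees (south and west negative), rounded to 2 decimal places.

40.00, -12.00

Field I=8, M=12: +8·20° lon, +12·10° lat → SW at lon -20°, lat 30°.
Square 3, 9: +3·2° lon, +9·1° lat → SW at lon -14°, lat 39°.
Cell spans 2° lon × 1° lat. NE corner is SW corner plus one full cell.
latitude 40.00, longitude -12.00.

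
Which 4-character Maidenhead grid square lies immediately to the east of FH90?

Longitude square 9; +1 → 10, wraps to 0, carry into field.
Longitude field F = 5; +1 → 6 = G.
The latitude characters are unchanged.

GH00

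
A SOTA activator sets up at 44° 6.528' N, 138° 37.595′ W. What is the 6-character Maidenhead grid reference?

Shift to the Maidenhead origin (180°W, 90°S): lon 41.3734, lat 134.1088.
Field: lon ⌊41.3734/20⌋ = 2 → C; lat ⌊134.1088/10⌋ = 13 → N.
Square: lon ⌊1.3734/2⌋ = 0; lat ⌊4.1088/1⌋ = 4.
Subsquare: lon ⌊1.3734/0.0833333⌋ = 16 → q; lat ⌊0.1088/0.0416667⌋ = 2 → c.

CN04qc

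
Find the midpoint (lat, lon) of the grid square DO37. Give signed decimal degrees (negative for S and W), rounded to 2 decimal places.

57.50, -113.00

Field D=3, O=14: +3·20° lon, +14·10° lat → SW at lon -120°, lat 50°.
Square 3, 7: +3·2° lon, +7·1° lat → SW at lon -114°, lat 57°.
Cell spans 2° lon × 1° lat. Centre is SW corner plus half of each.
latitude 57.50, longitude -113.00.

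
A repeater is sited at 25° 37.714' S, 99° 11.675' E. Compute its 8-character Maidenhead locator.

NG94oi39

Add 180° to longitude and 90° to latitude: 279.19458, 64.37143.
Field: lon ⌊279.19458/20⌋ = 13 → N; lat ⌊64.37143/10⌋ = 6 → G.
Square: lon ⌊19.19458/2⌋ = 9; lat ⌊4.37143/1⌋ = 4.
Subsquare: lon ⌊1.19458/0.0833333⌋ = 14 → o; lat ⌊0.37143/0.0416667⌋ = 8 → i.
Extended square: lon ⌊0.02792/0.00833333⌋ = 3; lat ⌊0.03810/0.00416667⌋ = 9.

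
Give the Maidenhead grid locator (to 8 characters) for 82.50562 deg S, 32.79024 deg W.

HA37ol58

Shift to the Maidenhead origin (180°W, 90°S): lon 147.20976, lat 7.49438.
Field: lon ⌊147.20976/20⌋ = 7 → H; lat ⌊7.49438/10⌋ = 0 → A.
Square: lon ⌊7.20976/2⌋ = 3; lat ⌊7.49438/1⌋ = 7.
Subsquare: lon ⌊1.20976/0.0833333⌋ = 14 → o; lat ⌊0.49438/0.0416667⌋ = 11 → l.
Extended square: lon ⌊0.04309/0.00833333⌋ = 5; lat ⌊0.03605/0.00416667⌋ = 8.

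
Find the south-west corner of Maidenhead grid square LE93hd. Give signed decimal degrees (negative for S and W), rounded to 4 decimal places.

-46.8750, 58.5833

Field L=11, E=4: +11·20° lon, +4·10° lat → SW at lon 40°, lat -50°.
Square 9, 3: +9·2° lon, +3·1° lat → SW at lon 58°, lat -47°.
Subsquare h=7, d=3: +7·0.0833333° lon, +3·0.0416667° lat → SW at lon 58.5833°, lat -46.875°.
latitude -46.8750, longitude 58.5833.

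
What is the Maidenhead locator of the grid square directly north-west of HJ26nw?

Longitude subsquare n = 13; −1 → 12 = m.
Latitude subsquare w = 22; +1 → 23 = x.

HJ26mx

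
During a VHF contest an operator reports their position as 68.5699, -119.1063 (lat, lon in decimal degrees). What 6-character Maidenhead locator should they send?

Offset from 180°W / 90°S: lon 60.8937°, lat 158.5699°.
Field (20°×10°, letters A–R): 60.8937/20 → 3 → D, 158.5699/10 → 15 → P; chars DP.
Square (2°×1°, digits 0–9): 0.8937/2 → 0, 8.5699/1 → 8; chars 08.
Subsquare (5′×2.5′, letters a–x): 0.8937/0.0833333 → 10 → k, 0.5699/0.0416667 → 13 → n; chars kn.

DP08kn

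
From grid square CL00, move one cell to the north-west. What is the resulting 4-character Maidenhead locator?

Longitude square 0; −1 → -1, wraps to 9, carry into field.
Longitude field C = 2; −1 → 1 = B.
Latitude square 0; +1 → 1.

BL91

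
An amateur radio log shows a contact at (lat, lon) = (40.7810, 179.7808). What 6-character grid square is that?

RN90vs

Add 180° to longitude and 90° to latitude: 359.7808, 130.7810.
Field: lon ⌊359.7808/20⌋ = 17 → R; lat ⌊130.7810/10⌋ = 13 → N.
Square: lon ⌊19.7808/2⌋ = 9; lat ⌊0.7810/1⌋ = 0.
Subsquare: lon ⌊1.7808/0.0833333⌋ = 21 → v; lat ⌊0.7810/0.0416667⌋ = 18 → s.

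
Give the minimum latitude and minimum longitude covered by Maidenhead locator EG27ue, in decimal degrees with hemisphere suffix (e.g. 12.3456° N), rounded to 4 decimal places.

Field E=4, G=6: +4·20° lon, +6·10° lat → SW at lon -100°, lat -30°.
Square 2, 7: +2·2° lon, +7·1° lat → SW at lon -96°, lat -23°.
Subsquare u=20, e=4: +20·0.0833333° lon, +4·0.0416667° lat → SW at lon -94.3333°, lat -22.8333°.
latitude 22.8333° S, longitude 94.3333° W.

22.8333° S, 94.3333° W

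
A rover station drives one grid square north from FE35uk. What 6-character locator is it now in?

FE35ul

Latitude subsquare k = 10; +1 → 11 = l.
The longitude characters are unchanged.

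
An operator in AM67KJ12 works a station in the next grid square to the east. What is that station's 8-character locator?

AM67kj22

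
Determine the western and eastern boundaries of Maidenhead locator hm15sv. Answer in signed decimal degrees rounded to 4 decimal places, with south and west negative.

-36.5000, -36.4167

Field H=7, M=12: +7·20° lon, +12·10° lat → SW at lon -40°, lat 30°.
Square 1, 5: +1·2° lon, +5·1° lat → SW at lon -38°, lat 35°.
Subsquare s=18, v=21: +18·0.0833333° lon, +21·0.0416667° lat → SW at lon -36.5°, lat 35.875°.
Cell spans 0.0833333° lon × 0.0416667° lat.
west -36.5000, east -36.4167.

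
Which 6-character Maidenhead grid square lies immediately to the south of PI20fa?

PH29fx

Latitude subsquare a = 0; −1 → -1, wraps to 23 = x, carry into square.
Latitude square 0; −1 → -1, wraps to 9, carry into field.
Latitude field I = 8; −1 → 7 = H.
The longitude characters are unchanged.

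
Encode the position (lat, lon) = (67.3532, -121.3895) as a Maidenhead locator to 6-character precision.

CP97hi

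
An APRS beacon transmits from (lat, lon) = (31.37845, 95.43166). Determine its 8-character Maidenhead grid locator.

NM71rj10

Shift to the Maidenhead origin (180°W, 90°S): lon 275.43166, lat 121.37845.
Field: 275.43166/20 → 13 → N, 121.37845/10 → 12 → M; chars NM.
Square: 15.43166/2 → 7, 1.37845/1 → 1; chars 71.
Subsquare: 1.43166/0.0833333 → 17 → r, 0.37845/0.0416667 → 9 → j; chars rj.
Extended square: 0.01499/0.00833333 → 1, 0.00345/0.00416667 → 0; chars 10.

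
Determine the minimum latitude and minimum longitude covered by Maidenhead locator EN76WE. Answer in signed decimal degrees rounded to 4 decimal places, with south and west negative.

46.1667, -84.1667

Field E=4, N=13: +4·20° lon, +13·10° lat → SW at lon -100°, lat 40°.
Square 7, 6: +7·2° lon, +6·1° lat → SW at lon -86°, lat 46°.
Subsquare w=22, e=4: +22·0.0833333° lon, +4·0.0416667° lat → SW at lon -84.1667°, lat 46.1667°.
latitude 46.1667, longitude -84.1667.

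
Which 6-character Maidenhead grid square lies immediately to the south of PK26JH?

Latitude subsquare h = 7; −1 → 6 = g.
The longitude characters are unchanged.

PK26jg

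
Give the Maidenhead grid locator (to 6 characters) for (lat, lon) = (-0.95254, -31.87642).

Shift to the Maidenhead origin (180°W, 90°S): lon 148.1236, lat 89.0475.
Field (20°×10°, letters A–R): 148.1236/20 → 7 → H, 89.0475/10 → 8 → I; chars HI.
Square (2°×1°, digits 0–9): 8.1236/2 → 4, 9.0475/1 → 9; chars 49.
Subsquare (5′×2.5′, letters a–x): 0.1236/0.0833333 → 1 → b, 0.0475/0.0416667 → 1 → b; chars bb.

HI49bb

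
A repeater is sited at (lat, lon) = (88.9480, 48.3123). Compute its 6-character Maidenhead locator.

LR48dw

Offset from 180°W / 90°S: lon 228.3123°, lat 178.9480°.
Field (20°×10°, letters A–R): 228.3123/20 → 11 → L, 178.9480/10 → 17 → R; chars LR.
Square (2°×1°, digits 0–9): 8.3123/2 → 4, 8.9480/1 → 8; chars 48.
Subsquare (5′×2.5′, letters a–x): 0.3123/0.0833333 → 3 → d, 0.9480/0.0416667 → 22 → w; chars dw.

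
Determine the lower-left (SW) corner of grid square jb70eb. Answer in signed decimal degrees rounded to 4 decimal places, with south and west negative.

-79.9583, 14.3333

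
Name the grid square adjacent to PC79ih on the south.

Latitude subsquare h = 7; −1 → 6 = g.
The longitude characters are unchanged.

PC79ig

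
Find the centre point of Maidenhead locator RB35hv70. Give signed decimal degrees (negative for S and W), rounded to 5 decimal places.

Field R=17, B=1: +17·20° lon, +1·10° lat → SW at lon 160°, lat -80°.
Square 3, 5: +3·2° lon, +5·1° lat → SW at lon 166°, lat -75°.
Subsquare h=7, v=21: +7·0.0833333° lon, +21·0.0416667° lat → SW at lon 166.583°, lat -74.125°.
Extended square 7, 0: +7·0.00833333° lon, +0·0.00416667° lat → SW at lon 166.642°, lat -74.125°.
Cell spans 0.00833333° lon × 0.00416667° lat. Centre is SW corner plus half of each.
latitude -74.12292, longitude 166.64583.

-74.12292, 166.64583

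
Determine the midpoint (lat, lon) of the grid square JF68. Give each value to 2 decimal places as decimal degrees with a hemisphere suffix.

Field J=9, F=5: +9·20° lon, +5·10° lat → SW at lon 0°, lat -40°.
Square 6, 8: +6·2° lon, +8·1° lat → SW at lon 12°, lat -32°.
Cell spans 2° lon × 1° lat. Centre is SW corner plus half of each.
latitude 31.50° S, longitude 13.00° E.

31.50° S, 13.00° E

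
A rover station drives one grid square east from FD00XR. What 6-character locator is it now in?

Longitude subsquare x = 23; +1 → 24, wraps to 0 = a, carry into square.
Longitude square 0; +1 → 1.
The latitude characters are unchanged.

FD10ar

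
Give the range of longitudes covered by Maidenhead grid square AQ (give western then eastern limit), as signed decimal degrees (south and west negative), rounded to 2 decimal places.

-180.00, -160.00

Field A=0, Q=16: +0·20° lon, +16·10° lat → SW at lon -180°, lat 70°.
Cell spans 20° lon × 10° lat.
west -180.00, east -160.00.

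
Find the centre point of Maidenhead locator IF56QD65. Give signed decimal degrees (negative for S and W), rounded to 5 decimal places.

-33.85208, -8.61250

Field I=8, F=5: +8·20° lon, +5·10° lat → SW at lon -20°, lat -40°.
Square 5, 6: +5·2° lon, +6·1° lat → SW at lon -10°, lat -34°.
Subsquare q=16, d=3: +16·0.0833333° lon, +3·0.0416667° lat → SW at lon -8.66667°, lat -33.875°.
Extended square 6, 5: +6·0.00833333° lon, +5·0.00416667° lat → SW at lon -8.61667°, lat -33.8542°.
Cell spans 0.00833333° lon × 0.00416667° lat. Centre is SW corner plus half of each.
latitude -33.85208, longitude -8.61250.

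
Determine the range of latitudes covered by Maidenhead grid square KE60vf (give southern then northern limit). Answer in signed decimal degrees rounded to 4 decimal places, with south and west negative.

Field K=10, E=4: +10·20° lon, +4·10° lat → SW at lon 20°, lat -50°.
Square 6, 0: +6·2° lon, +0·1° lat → SW at lon 32°, lat -50°.
Subsquare v=21, f=5: +21·0.0833333° lon, +5·0.0416667° lat → SW at lon 33.75°, lat -49.7917°.
Cell spans 0.0833333° lon × 0.0416667° lat.
south -49.7917, north -49.7500.

-49.7917, -49.7500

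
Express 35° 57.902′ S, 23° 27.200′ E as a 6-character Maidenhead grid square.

Shift to the Maidenhead origin (180°W, 90°S): lon 203.4533, lat 54.0350.
Field: 203.4533/20 → 10 → K, 54.0350/10 → 5 → F; chars KF.
Square: 3.4533/2 → 1, 4.0350/1 → 4; chars 14.
Subsquare: 1.4533/0.0833333 → 17 → r, 0.0350/0.0416667 → 0 → a; chars ra.

KF14ra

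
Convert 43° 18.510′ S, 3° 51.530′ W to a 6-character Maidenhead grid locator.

IE86bq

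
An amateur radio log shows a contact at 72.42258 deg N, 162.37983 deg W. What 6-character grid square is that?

Shift to the Maidenhead origin (180°W, 90°S): lon 17.6202, lat 162.4226.
Field (20°×10°, letters A–R): 17.6202/20 → 0 → A, 162.4226/10 → 16 → Q; chars AQ.
Square (2°×1°, digits 0–9): 17.6202/2 → 8, 2.4226/1 → 2; chars 82.
Subsquare (5′×2.5′, letters a–x): 1.6202/0.0833333 → 19 → t, 0.4226/0.0416667 → 10 → k; chars tk.

AQ82tk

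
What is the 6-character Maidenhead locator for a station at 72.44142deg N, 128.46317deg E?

PQ42fk

Add 180° to longitude and 90° to latitude: 308.4632, 162.4414.
Field: lon ⌊308.4632/20⌋ = 15 → P; lat ⌊162.4414/10⌋ = 16 → Q.
Square: lon ⌊8.4632/2⌋ = 4; lat ⌊2.4414/1⌋ = 2.
Subsquare: lon ⌊0.4632/0.0833333⌋ = 5 → f; lat ⌊0.4414/0.0416667⌋ = 10 → k.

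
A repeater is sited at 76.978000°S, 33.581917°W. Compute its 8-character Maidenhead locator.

HB33fa05

Offset from 180°W / 90°S: lon 146.41808°, lat 13.02200°.
Field: 146.41808/20 → 7 → H, 13.02200/10 → 1 → B; chars HB.
Square: 6.41808/2 → 3, 3.02200/1 → 3; chars 33.
Subsquare: 0.41808/0.0833333 → 5 → f, 0.02200/0.0416667 → 0 → a; chars fa.
Extended square: 0.00142/0.00833333 → 0, 0.02200/0.00416667 → 5; chars 05.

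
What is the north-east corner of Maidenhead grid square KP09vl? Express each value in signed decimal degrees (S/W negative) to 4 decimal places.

Field K=10, P=15: +10·20° lon, +15·10° lat → SW at lon 20°, lat 60°.
Square 0, 9: +0·2° lon, +9·1° lat → SW at lon 20°, lat 69°.
Subsquare v=21, l=11: +21·0.0833333° lon, +11·0.0416667° lat → SW at lon 21.75°, lat 69.4583°.
Cell spans 0.0833333° lon × 0.0416667° lat. NE corner is SW corner plus one full cell.
latitude 69.5000, longitude 21.8333.

69.5000, 21.8333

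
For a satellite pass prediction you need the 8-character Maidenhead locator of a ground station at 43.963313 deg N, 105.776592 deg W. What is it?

Add 180° to longitude and 90° to latitude: 74.22341, 133.96331.
Field (20°×10°, letters A–R): lon ⌊74.22341/20⌋ = 3 → D; lat ⌊133.96331/10⌋ = 13 → N.
Square (2°×1°, digits 0–9): lon ⌊14.22341/2⌋ = 7; lat ⌊3.96331/1⌋ = 3.
Subsquare (5′×2.5′, letters a–x): lon ⌊0.22341/0.0833333⌋ = 2 → c; lat ⌊0.96331/0.0416667⌋ = 23 → x.
Extended square (30″×15″, digits 0–9): lon ⌊0.05674/0.00833333⌋ = 6; lat ⌊0.00498/0.00416667⌋ = 1.

DN73cx61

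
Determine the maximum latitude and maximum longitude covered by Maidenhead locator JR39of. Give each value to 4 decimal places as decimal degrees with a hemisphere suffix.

89.2500° N, 7.2500° E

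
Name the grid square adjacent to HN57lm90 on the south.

HN57ll99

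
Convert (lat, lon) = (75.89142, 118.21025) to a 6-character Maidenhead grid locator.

OQ95cv

Offset from 180°W / 90°S: lon 298.2102°, lat 165.8914°.
Field: 298.2102/20 → 14 → O, 165.8914/10 → 16 → Q; chars OQ.
Square: 18.2102/2 → 9, 5.8914/1 → 5; chars 95.
Subsquare: 0.2102/0.0833333 → 2 → c, 0.8914/0.0416667 → 21 → v; chars cv.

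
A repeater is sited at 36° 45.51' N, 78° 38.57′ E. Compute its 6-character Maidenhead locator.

MM96hs

Offset from 180°W / 90°S: lon 258.6428°, lat 126.7585°.
Field (20°×10°, letters A–R): 258.6428/20 → 12 → M, 126.7585/10 → 12 → M; chars MM.
Square (2°×1°, digits 0–9): 18.6428/2 → 9, 6.7585/1 → 6; chars 96.
Subsquare (5′×2.5′, letters a–x): 0.6428/0.0833333 → 7 → h, 0.7585/0.0416667 → 18 → s; chars hs.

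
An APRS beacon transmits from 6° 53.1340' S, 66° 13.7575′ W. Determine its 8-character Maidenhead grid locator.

Shift to the Maidenhead origin (180°W, 90°S): lon 113.77071, lat 83.11443.
Field: lon ⌊113.77071/20⌋ = 5 → F; lat ⌊83.11443/10⌋ = 8 → I.
Square: lon ⌊13.77071/2⌋ = 6; lat ⌊3.11443/1⌋ = 3.
Subsquare: lon ⌊1.77071/0.0833333⌋ = 21 → v; lat ⌊0.11443/0.0416667⌋ = 2 → c.
Extended square: lon ⌊0.02071/0.00833333⌋ = 2; lat ⌊0.03110/0.00416667⌋ = 7.

FI63vc27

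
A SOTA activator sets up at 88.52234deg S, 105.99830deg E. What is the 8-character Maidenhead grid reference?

Shift to the Maidenhead origin (180°W, 90°S): lon 285.99830, lat 1.47766.
Field: lon ⌊285.99830/20⌋ = 14 → O; lat ⌊1.47766/10⌋ = 0 → A.
Square: lon ⌊5.99830/2⌋ = 2; lat ⌊1.47766/1⌋ = 1.
Subsquare: lon ⌊1.99830/0.0833333⌋ = 23 → x; lat ⌊0.47766/0.0416667⌋ = 11 → l.
Extended square: lon ⌊0.08163/0.00833333⌋ = 9; lat ⌊0.01933/0.00416667⌋ = 4.

OA21xl94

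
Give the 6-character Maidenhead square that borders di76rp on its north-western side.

DI76qq

Longitude subsquare r = 17; −1 → 16 = q.
Latitude subsquare p = 15; +1 → 16 = q.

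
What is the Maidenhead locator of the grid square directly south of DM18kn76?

DM18kn75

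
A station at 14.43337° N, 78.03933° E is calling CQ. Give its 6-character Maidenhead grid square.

MK94ak

Offset from 180°W / 90°S: lon 258.0393°, lat 104.4334°.
Field: 258.0393/20 → 12 → M, 104.4334/10 → 10 → K; chars MK.
Square: 18.0393/2 → 9, 4.4334/1 → 4; chars 94.
Subsquare: 0.0393/0.0833333 → 0 → a, 0.4334/0.0416667 → 10 → k; chars ak.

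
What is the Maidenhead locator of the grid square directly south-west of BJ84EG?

Longitude subsquare e = 4; −1 → 3 = d.
Latitude subsquare g = 6; −1 → 5 = f.

BJ84df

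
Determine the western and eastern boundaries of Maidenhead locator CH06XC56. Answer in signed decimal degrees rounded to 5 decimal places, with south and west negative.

-138.04167, -138.03333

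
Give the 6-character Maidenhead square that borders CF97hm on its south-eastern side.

CF97il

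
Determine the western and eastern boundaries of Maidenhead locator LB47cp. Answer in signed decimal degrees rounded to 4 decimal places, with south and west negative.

Field L=11, B=1: +11·20° lon, +1·10° lat → SW at lon 40°, lat -80°.
Square 4, 7: +4·2° lon, +7·1° lat → SW at lon 48°, lat -73°.
Subsquare c=2, p=15: +2·0.0833333° lon, +15·0.0416667° lat → SW at lon 48.1667°, lat -72.375°.
Cell spans 0.0833333° lon × 0.0416667° lat.
west 48.1667, east 48.2500.

48.1667, 48.2500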